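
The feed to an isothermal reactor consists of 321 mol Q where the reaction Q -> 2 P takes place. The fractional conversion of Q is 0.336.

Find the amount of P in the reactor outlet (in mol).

Q reacted = 0.336 × 321 = 107.9 mol; ν_Q = −1, so ξ = 107.9/1 = 107.9 mol.
Outlet amounts (n = n₀ + ν ξ):
  Q: 321 − 1(107.9) = 213.1
  P: 0 + 2(107.9) = 215.7

216 mol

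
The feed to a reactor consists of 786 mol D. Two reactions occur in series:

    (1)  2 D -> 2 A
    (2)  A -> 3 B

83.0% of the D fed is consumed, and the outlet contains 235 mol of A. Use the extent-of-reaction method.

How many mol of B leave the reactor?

1250 mol

Conversion of D: D consumed = 2ξ₁ = 0.83 × 786 → ξ₁ = 326.2 mol.
A balance: n_A = 0 + 2ξ₁ − 1ξ₂ = 235 → ξ₂ = (2·326.2 − 235)/1 = 417.4 mol.
Outlet amounts (n = n₀ + Σ ν·ξ):
  D: 786 − 2(326.2) = 133.6
  A: 0 + 2(326.2) − 1(417.4) = 235
  B: 0 + 3(417.4) = 1252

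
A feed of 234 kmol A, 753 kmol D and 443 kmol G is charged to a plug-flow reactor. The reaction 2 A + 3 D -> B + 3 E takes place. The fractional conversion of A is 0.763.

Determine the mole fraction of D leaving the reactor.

A reacted = 0.763 × 234 = 178.5 kmol; ν_A = −2, so ξ = 178.5/2 = 89.27 kmol.
Outlet amounts (n = n₀ + ν ξ):
  A: 234 − 2(89.27) = 55.46
  D: 753 − 3(89.27) = 485.2
  B: 0 + 1(89.27) = 89.27
  E: 0 + 3(89.27) = 267.8
  G: 443 (inert)
Total out = 1341 kmol; y_D = 485.2 / 1341 = 0.3619.

0.362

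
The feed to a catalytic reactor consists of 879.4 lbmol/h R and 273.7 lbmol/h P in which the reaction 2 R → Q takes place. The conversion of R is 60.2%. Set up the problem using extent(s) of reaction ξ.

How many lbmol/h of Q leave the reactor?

265 lbmol/h

R reacted = 0.602 × 879.4 = 529.4 lbmol/h; ν_R = −2, so ξ = 529.4/2 = 264.7 lbmol/h.
Outlet amounts (n = n₀ + ν ξ):
  R: 879.4 − 2(264.7) = 350
  Q: 0 + 1(264.7) = 264.7
  P: 273.7 (inert)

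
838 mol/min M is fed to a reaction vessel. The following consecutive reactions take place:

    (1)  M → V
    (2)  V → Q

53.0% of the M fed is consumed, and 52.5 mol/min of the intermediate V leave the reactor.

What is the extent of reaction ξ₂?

Conversion of M: M consumed = 1ξ₁ = 0.53 × 838 → ξ₁ = 444.1 mol/min.
V balance: n_V = 0 + 1ξ₁ − 1ξ₂ = 52.5 → ξ₂ = (1·444.1 − 52.5)/1 = 391.6 mol/min.
Outlet amounts (n = n₀ + Σ ν·ξ):
  M: 838 − 1(444.1) = 393.9
  V: 0 + 1(444.1) − 1(391.6) = 52.5
  Q: 0 + 1(391.6) = 391.6

ξ₂ = 392 mol/min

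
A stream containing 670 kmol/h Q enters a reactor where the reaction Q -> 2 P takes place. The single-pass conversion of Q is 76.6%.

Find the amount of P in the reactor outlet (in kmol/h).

1030 kmol/h

Q reacted = 0.766 × 670 = 513.2 kmol/h; ν_Q = −1, so ξ = 513.2/1 = 513.2 kmol/h.
Outlet amounts (n = n₀ + ν ξ):
  Q: 670 − 1(513.2) = 156.8
  P: 0 + 2(513.2) = 1026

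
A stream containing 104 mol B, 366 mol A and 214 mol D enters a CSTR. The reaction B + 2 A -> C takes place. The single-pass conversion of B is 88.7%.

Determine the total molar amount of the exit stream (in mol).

B reacted = 0.887 × 104 = 92.25 mol; ν_B = −1, so ξ = 92.25/1 = 92.25 mol.
Outlet amounts (n = n₀ + ν ξ):
  B: 104 − 1(92.25) = 11.75
  A: 366 − 2(92.25) = 181.5
  C: 0 + 1(92.25) = 92.25
  D: 214 (inert)
Total out = 11.75 + 181.5 + 92.25 + 214 = 499.5 mol.

500 mol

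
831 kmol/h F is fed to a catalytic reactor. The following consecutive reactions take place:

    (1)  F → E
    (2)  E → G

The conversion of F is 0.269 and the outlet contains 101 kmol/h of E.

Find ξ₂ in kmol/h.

ξ₂ = 123 kmol/h

Conversion of F: F consumed = 1ξ₁ = 0.269 × 831 → ξ₁ = 223.5 kmol/h.
E balance: n_E = 0 + 1ξ₁ − 1ξ₂ = 101 → ξ₂ = (1·223.5 − 101)/1 = 122.5 kmol/h.
Outlet amounts (n = n₀ + Σ ν·ξ):
  F: 831 − 1(223.5) = 607.5
  E: 0 + 1(223.5) − 1(122.5) = 101
  G: 0 + 1(122.5) = 122.5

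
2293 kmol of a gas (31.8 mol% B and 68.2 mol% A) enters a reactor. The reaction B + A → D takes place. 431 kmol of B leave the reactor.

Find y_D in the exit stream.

For B: n = n₀ − 1ξ → 431 = 729.2 − 1ξ, giving ξ = 298.2 kmol.
Outlet amounts (n = n₀ + ν ξ):
  B: 729.2 − 1(298.2) = 431
  A: 1564 − 1(298.2) = 1266
  D: 0 + 1(298.2) = 298.2
Total out = 1995 kmol; y_D = 298.2 / 1995 = 0.1495.

0.149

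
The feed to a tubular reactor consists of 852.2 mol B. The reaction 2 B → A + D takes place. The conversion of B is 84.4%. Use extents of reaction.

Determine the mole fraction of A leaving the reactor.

B reacted = 0.844 × 852.2 = 719.3 mol; ν_B = −2, so ξ = 719.3/2 = 359.6 mol.
Outlet amounts (n = n₀ + ν ξ):
  B: 852.2 − 2(359.6) = 132.9
  A: 0 + 1(359.6) = 359.6
  D: 0 + 1(359.6) = 359.6
Total out = 852.2 mol; y_A = 359.6 / 852.2 = 0.422.

0.422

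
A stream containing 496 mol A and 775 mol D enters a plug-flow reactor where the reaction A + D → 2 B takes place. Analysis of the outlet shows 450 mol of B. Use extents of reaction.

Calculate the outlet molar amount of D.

550 mol

For B: n = n₀ + 2ξ → 450 = 0 + 2ξ, giving ξ = 225 mol.
Outlet amounts (n = n₀ + ν ξ):
  A: 496 − 1(225) = 271
  D: 775 − 1(225) = 550
  B: 0 + 2(225) = 450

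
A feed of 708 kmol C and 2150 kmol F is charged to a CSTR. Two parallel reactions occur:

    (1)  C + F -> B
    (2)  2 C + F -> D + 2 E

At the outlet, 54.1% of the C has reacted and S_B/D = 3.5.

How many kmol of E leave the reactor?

139 kmol

Conversion of C: C consumed = 0.541 × 708 = 383 kmol = 1ξ₁ + 2ξ₂.
Selectivity: 1ξ₁ / (1ξ₂) = 3.5 → ξ₁ = 3.5 ξ₂.
Substitute: (1·3.5 + 2) ξ₂ = 383 → ξ₂ = 69.64 kmol, ξ₁ = 243.7 kmol.
Outlet amounts (n = n₀ + Σ ν·ξ):
  C: 708 − 1(243.7) − 2(69.64) = 325
  F: 2150 − 1(243.7) − 1(69.64) = 1837
  B: 0 + 1(243.7) = 243.7
  D: 0 + 1(69.64) = 69.64
  E: 0 + 2(69.64) = 139.3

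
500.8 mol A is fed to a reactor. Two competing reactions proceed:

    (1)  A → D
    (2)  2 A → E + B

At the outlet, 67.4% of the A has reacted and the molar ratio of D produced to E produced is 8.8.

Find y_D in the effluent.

Conversion of A: A consumed = 0.674 × 500.8 = 337.5 mol = 1ξ₁ + 2ξ₂.
Selectivity: 1ξ₁ / (1ξ₂) = 8.8 → ξ₁ = 8.8 ξ₂.
Substitute: (1·8.8 + 2) ξ₂ = 337.5 → ξ₂ = 31.25 mol, ξ₁ = 275 mol.
Outlet amounts (n = n₀ + Σ ν·ξ):
  A: 500.8 − 1(275) − 2(31.25) = 163.3
  D: 0 + 1(275) = 275
  E: 0 + 1(31.25) = 31.25
  B: 0 + 1(31.25) = 31.25
Total out = 500.8 mol; y_D = 275 / 500.8 = 0.5492.

0.549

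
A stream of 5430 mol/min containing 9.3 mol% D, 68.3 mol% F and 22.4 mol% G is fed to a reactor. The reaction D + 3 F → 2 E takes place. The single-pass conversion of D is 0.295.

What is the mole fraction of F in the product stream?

0.636

D reacted = 0.295 × 505 = 149 mol/min; ν_D = −1, so ξ = 149/1 = 149 mol/min.
Outlet amounts (n = n₀ + ν ξ):
  D: 505 − 1(149) = 356
  F: 3709 − 3(149) = 3262
  E: 0 + 2(149) = 297.9
  G: 1216 (inert)
Total out = 5132 mol/min; y_F = 3262 / 5132 = 0.6356.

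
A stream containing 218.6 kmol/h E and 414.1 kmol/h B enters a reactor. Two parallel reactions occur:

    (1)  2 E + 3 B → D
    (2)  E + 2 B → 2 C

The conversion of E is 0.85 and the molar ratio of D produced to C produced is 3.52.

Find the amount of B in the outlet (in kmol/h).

129 kmol/h

Conversion of E: E consumed = 0.85 × 218.6 = 185.8 kmol/h = 2ξ₁ + 1ξ₂.
Selectivity: 1ξ₁ / (2ξ₂) = 3.52 → ξ₁ = 7.04 ξ₂.
Substitute: (2·7.04 + 1) ξ₂ = 185.8 → ξ₂ = 12.32 kmol/h, ξ₁ = 86.74 kmol/h.
Outlet amounts (n = n₀ + Σ ν·ξ):
  E: 218.6 − 2(86.74) − 1(12.32) = 32.79
  B: 414.1 − 3(86.74) − 2(12.32) = 129.2
  D: 0 + 1(86.74) = 86.74
  C: 0 + 2(12.32) = 24.64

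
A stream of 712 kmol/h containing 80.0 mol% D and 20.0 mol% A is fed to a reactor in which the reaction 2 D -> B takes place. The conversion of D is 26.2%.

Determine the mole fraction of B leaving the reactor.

0.117

D reacted = 0.262 × 569.6 = 149.2 kmol/h; ν_D = −2, so ξ = 149.2/2 = 74.62 kmol/h.
Outlet amounts (n = n₀ + ν ξ):
  D: 569.6 − 2(74.62) = 420.4
  B: 0 + 1(74.62) = 74.62
  A: 142.4 (inert)
Total out = 637.4 kmol/h; y_B = 74.62 / 637.4 = 0.1171.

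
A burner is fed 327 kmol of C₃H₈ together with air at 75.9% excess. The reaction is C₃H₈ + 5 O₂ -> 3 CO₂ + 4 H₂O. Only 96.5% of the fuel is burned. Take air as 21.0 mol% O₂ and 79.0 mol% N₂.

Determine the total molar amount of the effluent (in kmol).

Stoichiometric O₂ = 5 × 327 = 1635 kmol; O₂ fed = 1635 × 1.759 = 2876 kmol.
N₂ fed = 2876 × 79/21 = 10820 kmol.
Fuel reacted = 0.965 × 327 → ξ = 315.6 kmol.
Outlet (n = n₀ + ν ξ):
  C₃H₈: 327 − 1(315.6) = 11.44
  O₂: 2876 − 5(315.6) = 1298
  N₂: 10820 (inert)
  CO₂: 0 + 3(315.6) = 946.7
  H₂O: 0 + 4(315.6) = 1262
Total out = 11.44 + 1298 + 10820 + 946.7 + 1262 = 14340 kmol.

14300 kmol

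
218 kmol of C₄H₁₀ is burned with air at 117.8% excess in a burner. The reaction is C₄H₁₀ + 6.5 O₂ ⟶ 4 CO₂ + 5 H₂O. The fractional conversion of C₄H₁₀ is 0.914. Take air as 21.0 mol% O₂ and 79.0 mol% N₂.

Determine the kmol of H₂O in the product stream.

Stoichiometric O₂ = 6.5 × 218 = 1417 kmol; O₂ fed = 1417 × 2.178 = 3086 kmol.
N₂ fed = 3086 × 79/21 = 11610 kmol.
Fuel reacted = 0.914 × 218 → ξ = 199.3 kmol.
Outlet (n = n₀ + ν ξ):
  C₄H₁₀: 218 − 1(199.3) = 18.75
  O₂: 3086 − 6.5(199.3) = 1791
  N₂: 11610 (inert)
  CO₂: 0 + 4(199.3) = 797
  H₂O: 0 + 5(199.3) = 996.3

996 kmol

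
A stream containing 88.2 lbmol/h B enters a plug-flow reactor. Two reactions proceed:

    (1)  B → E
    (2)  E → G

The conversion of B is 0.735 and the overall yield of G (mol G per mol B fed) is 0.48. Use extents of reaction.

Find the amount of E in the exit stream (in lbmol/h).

22.5 lbmol/h

Conversion of B: B consumed = 1ξ₁ = 0.735 × 88.2 → ξ₁ = 64.83 lbmol/h.
Yield of G: 1ξ₂ / 88.2 = 0.48 → ξ₂ = 42.34 lbmol/h.
Outlet amounts (n = n₀ + Σ ν·ξ):
  B: 88.2 − 1(64.83) = 23.37
  E: 0 + 1(64.83) − 1(42.34) = 22.49
  G: 0 + 1(42.34) = 42.34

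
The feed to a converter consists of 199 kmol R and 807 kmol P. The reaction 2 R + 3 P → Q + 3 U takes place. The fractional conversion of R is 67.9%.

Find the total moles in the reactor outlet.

938 kmol

R reacted = 0.679 × 199 = 135.1 kmol; ν_R = −2, so ξ = 135.1/2 = 67.56 kmol.
Outlet amounts (n = n₀ + ν ξ):
  R: 199 − 2(67.56) = 63.88
  P: 807 − 3(67.56) = 604.3
  Q: 0 + 1(67.56) = 67.56
  U: 0 + 3(67.56) = 202.7
Total out = 63.88 + 604.3 + 67.56 + 202.7 = 938.4 kmol.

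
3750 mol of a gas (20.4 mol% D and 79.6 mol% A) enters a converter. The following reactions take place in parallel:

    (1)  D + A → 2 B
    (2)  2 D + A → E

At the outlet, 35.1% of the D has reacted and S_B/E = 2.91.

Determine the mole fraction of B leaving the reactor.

0.0629

Conversion of D: D consumed = 0.351 × 765 = 268.5 mol = 1ξ₁ + 2ξ₂.
Selectivity: 2ξ₁ / (1ξ₂) = 2.91 → ξ₁ = 1.455 ξ₂.
Substitute: (1·1.455 + 2) ξ₂ = 268.5 → ξ₂ = 77.72 mol, ξ₁ = 113.1 mol.
Outlet amounts (n = n₀ + Σ ν·ξ):
  D: 765 − 1(113.1) − 2(77.72) = 496.5
  A: 2985 − 1(113.1) − 1(77.72) = 2794
  B: 0 + 2(113.1) = 226.2
  E: 0 + 1(77.72) = 77.72
Total out = 3595 mol; y_B = 226.2 / 3595 = 0.06292.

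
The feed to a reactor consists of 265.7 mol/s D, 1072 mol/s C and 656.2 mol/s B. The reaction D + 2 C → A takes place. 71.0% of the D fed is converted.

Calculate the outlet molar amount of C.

695 mol/s

D reacted = 0.71 × 265.7 = 188.6 mol/s; ν_D = −1, so ξ = 188.6/1 = 188.6 mol/s.
Outlet amounts (n = n₀ + ν ξ):
  D: 265.7 − 1(188.6) = 77.05
  C: 1072 − 2(188.6) = 694.7
  A: 0 + 1(188.6) = 188.6
  B: 656.2 (inert)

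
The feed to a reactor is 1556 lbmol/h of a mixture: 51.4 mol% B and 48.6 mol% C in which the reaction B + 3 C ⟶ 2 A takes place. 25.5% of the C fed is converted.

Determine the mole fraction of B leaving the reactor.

0.515

C reacted = 0.255 × 756.2 = 192.8 lbmol/h; ν_C = −3, so ξ = 192.8/3 = 64.28 lbmol/h.
Outlet amounts (n = n₀ + ν ξ):
  B: 799.8 − 1(64.28) = 735.5
  C: 756.2 − 3(64.28) = 563.4
  A: 0 + 2(64.28) = 128.6
Total out = 1427 lbmol/h; y_B = 735.5 / 1427 = 0.5153.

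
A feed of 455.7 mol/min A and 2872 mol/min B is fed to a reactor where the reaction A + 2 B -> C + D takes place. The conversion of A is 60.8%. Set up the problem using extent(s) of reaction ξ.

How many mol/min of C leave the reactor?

A reacted = 0.608 × 455.7 = 277.1 mol/min; ν_A = −1, so ξ = 277.1/1 = 277.1 mol/min.
Outlet amounts (n = n₀ + ν ξ):
  A: 455.7 − 1(277.1) = 178.6
  B: 2872 − 2(277.1) = 2318
  C: 0 + 1(277.1) = 277.1
  D: 0 + 1(277.1) = 277.1

277 mol/min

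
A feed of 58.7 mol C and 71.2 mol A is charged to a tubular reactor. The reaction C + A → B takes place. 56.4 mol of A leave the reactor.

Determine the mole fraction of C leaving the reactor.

For A: n = n₀ − 1ξ → 56.4 = 71.2 − 1ξ, giving ξ = 14.8 mol.
Outlet amounts (n = n₀ + ν ξ):
  C: 58.7 − 1(14.8) = 43.9
  A: 71.2 − 1(14.8) = 56.4
  B: 0 + 1(14.8) = 14.8
Total out = 115.1 mol; y_C = 43.9 / 115.1 = 0.3814.

0.381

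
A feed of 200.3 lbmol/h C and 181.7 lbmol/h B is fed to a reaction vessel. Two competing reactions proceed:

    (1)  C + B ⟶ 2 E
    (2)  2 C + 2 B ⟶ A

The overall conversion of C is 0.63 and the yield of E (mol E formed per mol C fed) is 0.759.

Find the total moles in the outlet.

Yield of E: 2ξ₁ / 200.3 = 0.759 → ξ₁ = 76.01 lbmol/h.
Conversion of C: 1ξ₁ + 2ξ₂ = 0.63 × 200.3 = 126.2 → ξ₂ = 25.09 lbmol/h.
Outlet amounts (n = n₀ + Σ ν·ξ):
  C: 200.3 − 1(76.01) − 2(25.09) = 74.11
  B: 181.7 − 1(76.01) − 2(25.09) = 55.51
  E: 0 + 2(76.01) = 152
  A: 0 + 1(25.09) = 25.09
Total out = 74.11 + 55.51 + 152 + 25.09 = 306.7 lbmol/h.

307 lbmol/h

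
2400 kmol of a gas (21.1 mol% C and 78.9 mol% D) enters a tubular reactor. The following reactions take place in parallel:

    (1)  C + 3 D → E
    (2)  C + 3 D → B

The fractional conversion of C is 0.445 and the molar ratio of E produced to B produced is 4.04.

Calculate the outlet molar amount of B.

Conversion of C: C consumed = 0.445 × 506.4 = 225.3 kmol = 1ξ₁ + 1ξ₂.
Selectivity: 1ξ₁ / (1ξ₂) = 4.04 → ξ₁ = 4.04 ξ₂.
Substitute: (1·4.04 + 1) ξ₂ = 225.3 → ξ₂ = 44.71 kmol, ξ₁ = 180.6 kmol.
Outlet amounts (n = n₀ + Σ ν·ξ):
  C: 506.4 − 1(180.6) − 1(44.71) = 281.1
  D: 1894 − 3(180.6) − 3(44.71) = 1218
  E: 0 + 1(180.6) = 180.6
  B: 0 + 1(44.71) = 44.71

44.7 kmol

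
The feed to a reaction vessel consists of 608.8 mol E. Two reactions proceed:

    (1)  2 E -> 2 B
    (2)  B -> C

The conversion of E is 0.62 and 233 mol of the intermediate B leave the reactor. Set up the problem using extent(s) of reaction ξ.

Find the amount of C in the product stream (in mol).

144 mol

Conversion of E: E consumed = 2ξ₁ = 0.62 × 608.8 → ξ₁ = 188.7 mol.
B balance: n_B = 0 + 2ξ₁ − 1ξ₂ = 233 → ξ₂ = (2·188.7 − 233)/1 = 144.5 mol.
Outlet amounts (n = n₀ + Σ ν·ξ):
  E: 608.8 − 2(188.7) = 231.3
  B: 0 + 2(188.7) − 1(144.5) = 233
  C: 0 + 1(144.5) = 144.5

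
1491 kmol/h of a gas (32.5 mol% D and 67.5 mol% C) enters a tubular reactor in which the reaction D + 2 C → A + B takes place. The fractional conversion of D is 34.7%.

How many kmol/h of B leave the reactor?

168 kmol/h

D reacted = 0.347 × 484.6 = 168.1 kmol/h; ν_D = −1, so ξ = 168.1/1 = 168.1 kmol/h.
Outlet amounts (n = n₀ + ν ξ):
  D: 484.6 − 1(168.1) = 316.4
  C: 1006 − 2(168.1) = 670.1
  A: 0 + 1(168.1) = 168.1
  B: 0 + 1(168.1) = 168.1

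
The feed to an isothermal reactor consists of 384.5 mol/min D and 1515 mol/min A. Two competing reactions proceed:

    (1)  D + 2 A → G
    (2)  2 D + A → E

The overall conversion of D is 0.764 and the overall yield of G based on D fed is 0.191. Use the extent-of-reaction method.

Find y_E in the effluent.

0.0719

Yield of G: 1ξ₁ / 384.5 = 0.191 → ξ₁ = 73.44 mol/min.
Conversion of D: 1ξ₁ + 2ξ₂ = 0.764 × 384.5 = 293.8 → ξ₂ = 110.2 mol/min.
Outlet amounts (n = n₀ + Σ ν·ξ):
  D: 384.5 − 1(73.44) − 2(110.2) = 90.74
  A: 1515 − 2(73.44) − 1(110.2) = 1258
  G: 0 + 1(73.44) = 73.44
  E: 0 + 1(110.2) = 110.2
Total out = 1532 mol/min; y_E = 110.2 / 1532 = 0.07189.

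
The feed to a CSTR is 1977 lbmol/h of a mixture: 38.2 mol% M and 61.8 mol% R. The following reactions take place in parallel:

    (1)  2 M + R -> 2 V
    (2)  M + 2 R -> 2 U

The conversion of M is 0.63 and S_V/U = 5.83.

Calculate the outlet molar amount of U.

Conversion of M: M consumed = 0.63 × 755.2 = 475.8 lbmol/h = 2ξ₁ + 1ξ₂.
Selectivity: 2ξ₁ / (2ξ₂) = 5.83 → ξ₁ = 5.83 ξ₂.
Substitute: (2·5.83 + 1) ξ₂ = 475.8 → ξ₂ = 37.58 lbmol/h, ξ₁ = 219.1 lbmol/h.
Outlet amounts (n = n₀ + Σ ν·ξ):
  M: 755.2 − 2(219.1) − 1(37.58) = 279.4
  R: 1222 − 1(219.1) − 2(37.58) = 927.5
  V: 0 + 2(219.1) = 438.2
  U: 0 + 2(37.58) = 75.16

75.2 lbmol/h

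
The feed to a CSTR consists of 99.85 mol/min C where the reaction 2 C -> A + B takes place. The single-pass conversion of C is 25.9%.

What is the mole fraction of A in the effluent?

0.13

C reacted = 0.259 × 99.85 = 25.86 mol/min; ν_C = −2, so ξ = 25.86/2 = 12.93 mol/min.
Outlet amounts (n = n₀ + ν ξ):
  C: 99.85 − 2(12.93) = 73.99
  A: 0 + 1(12.93) = 12.93
  B: 0 + 1(12.93) = 12.93
Total out = 99.85 mol/min; y_A = 12.93 / 99.85 = 0.1295.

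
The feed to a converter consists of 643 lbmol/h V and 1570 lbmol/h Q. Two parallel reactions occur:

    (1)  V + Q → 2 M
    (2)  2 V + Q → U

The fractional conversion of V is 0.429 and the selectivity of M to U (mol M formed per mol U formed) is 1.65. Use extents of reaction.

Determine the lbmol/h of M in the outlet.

161 lbmol/h

Conversion of V: V consumed = 0.429 × 643 = 275.8 lbmol/h = 1ξ₁ + 2ξ₂.
Selectivity: 2ξ₁ / (1ξ₂) = 1.65 → ξ₁ = 0.825 ξ₂.
Substitute: (1·0.825 + 2) ξ₂ = 275.8 → ξ₂ = 97.64 lbmol/h, ξ₁ = 80.56 lbmol/h.
Outlet amounts (n = n₀ + Σ ν·ξ):
  V: 643 − 1(80.56) − 2(97.64) = 367.2
  Q: 1570 − 1(80.56) − 1(97.64) = 1392
  M: 0 + 2(80.56) = 161.1
  U: 0 + 1(97.64) = 97.64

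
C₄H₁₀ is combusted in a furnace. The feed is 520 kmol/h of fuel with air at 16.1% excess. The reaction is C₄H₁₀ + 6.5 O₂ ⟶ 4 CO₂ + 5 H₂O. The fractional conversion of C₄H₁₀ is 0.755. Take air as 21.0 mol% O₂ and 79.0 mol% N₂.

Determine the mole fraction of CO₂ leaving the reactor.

0.0793

Stoichiometric O₂ = 6.5 × 520 = 3380 kmol/h; O₂ fed = 3380 × 1.161 = 3924 kmol/h.
N₂ fed = 3924 × 79/21 = 14760 kmol/h.
Fuel reacted = 0.755 × 520 → ξ = 392.6 kmol/h.
Outlet (n = n₀ + ν ξ):
  C₄H₁₀: 520 − 1(392.6) = 127.4
  O₂: 3924 − 6.5(392.6) = 1372
  N₂: 14760 (inert)
  CO₂: 0 + 4(392.6) = 1570
  H₂O: 0 + 5(392.6) = 1963
Total out = 19800 kmol/h; y_CO₂ = 1570 / 19800 = 0.07933.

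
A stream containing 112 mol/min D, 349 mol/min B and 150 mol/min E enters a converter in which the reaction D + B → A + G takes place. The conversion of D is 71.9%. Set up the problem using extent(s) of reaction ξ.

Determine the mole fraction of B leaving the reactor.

D reacted = 0.719 × 112 = 80.53 mol/min; ν_D = −1, so ξ = 80.53/1 = 80.53 mol/min.
Outlet amounts (n = n₀ + ν ξ):
  D: 112 − 1(80.53) = 31.47
  B: 349 − 1(80.53) = 268.5
  A: 0 + 1(80.53) = 80.53
  G: 0 + 1(80.53) = 80.53
  E: 150 (inert)
Total out = 611 mol/min; y_B = 268.5 / 611 = 0.4394.

0.439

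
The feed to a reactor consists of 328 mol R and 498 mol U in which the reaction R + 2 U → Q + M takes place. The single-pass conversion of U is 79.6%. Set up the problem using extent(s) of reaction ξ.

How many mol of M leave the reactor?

198 mol

U reacted = 0.796 × 498 = 396.4 mol; ν_U = −2, so ξ = 396.4/2 = 198.2 mol.
Outlet amounts (n = n₀ + ν ξ):
  R: 328 − 1(198.2) = 129.8
  U: 498 − 2(198.2) = 101.6
  Q: 0 + 1(198.2) = 198.2
  M: 0 + 1(198.2) = 198.2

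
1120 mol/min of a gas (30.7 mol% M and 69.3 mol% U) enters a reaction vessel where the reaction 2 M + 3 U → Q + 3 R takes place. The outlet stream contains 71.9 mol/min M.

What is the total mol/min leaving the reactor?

For M: n = n₀ − 2ξ → 71.9 = 343.8 − 2ξ, giving ξ = 136 mol/min.
Outlet amounts (n = n₀ + ν ξ):
  M: 343.8 − 2(136) = 71.9
  U: 776.2 − 3(136) = 368.3
  Q: 0 + 1(136) = 136
  R: 0 + 3(136) = 407.9
Total out = 71.9 + 368.3 + 136 + 407.9 = 984 mol/min.

984 mol/min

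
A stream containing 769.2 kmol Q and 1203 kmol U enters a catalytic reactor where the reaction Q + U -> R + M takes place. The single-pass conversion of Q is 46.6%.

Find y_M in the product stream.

Q reacted = 0.466 × 769.2 = 358.4 kmol; ν_Q = −1, so ξ = 358.4/1 = 358.4 kmol.
Outlet amounts (n = n₀ + ν ξ):
  Q: 769.2 − 1(358.4) = 410.8
  U: 1203 − 1(358.4) = 844.6
  R: 0 + 1(358.4) = 358.4
  M: 0 + 1(358.4) = 358.4
Total out = 1972 kmol; y_M = 358.4 / 1972 = 0.1817.

0.182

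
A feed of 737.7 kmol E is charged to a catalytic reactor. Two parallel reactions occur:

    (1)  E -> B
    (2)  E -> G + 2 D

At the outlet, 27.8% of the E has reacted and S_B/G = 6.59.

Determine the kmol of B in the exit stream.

178 kmol

Conversion of E: E consumed = 0.278 × 737.7 = 205.1 kmol = 1ξ₁ + 1ξ₂.
Selectivity: 1ξ₁ / (1ξ₂) = 6.59 → ξ₁ = 6.59 ξ₂.
Substitute: (1·6.59 + 1) ξ₂ = 205.1 → ξ₂ = 27.02 kmol, ξ₁ = 178.1 kmol.
Outlet amounts (n = n₀ + Σ ν·ξ):
  E: 737.7 − 1(178.1) − 1(27.02) = 532.6
  B: 0 + 1(178.1) = 178.1
  G: 0 + 1(27.02) = 27.02
  D: 0 + 2(27.02) = 54.04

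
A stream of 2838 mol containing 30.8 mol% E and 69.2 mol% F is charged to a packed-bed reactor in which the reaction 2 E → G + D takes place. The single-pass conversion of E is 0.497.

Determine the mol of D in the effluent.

217 mol

E reacted = 0.497 × 874.1 = 434.4 mol; ν_E = −2, so ξ = 434.4/2 = 217.2 mol.
Outlet amounts (n = n₀ + ν ξ):
  E: 874.1 − 2(217.2) = 439.7
  G: 0 + 1(217.2) = 217.2
  D: 0 + 1(217.2) = 217.2
  F: 1964 (inert)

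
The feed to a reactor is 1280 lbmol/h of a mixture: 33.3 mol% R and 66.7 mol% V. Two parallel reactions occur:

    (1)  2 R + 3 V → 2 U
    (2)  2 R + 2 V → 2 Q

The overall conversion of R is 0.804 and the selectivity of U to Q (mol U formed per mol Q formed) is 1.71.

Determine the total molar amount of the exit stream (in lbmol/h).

829 lbmol/h

Conversion of R: R consumed = 0.804 × 426.2 = 342.7 lbmol/h = 2ξ₁ + 2ξ₂.
Selectivity: 2ξ₁ / (2ξ₂) = 1.71 → ξ₁ = 1.71 ξ₂.
Substitute: (2·1.71 + 2) ξ₂ = 342.7 → ξ₂ = 63.23 lbmol/h, ξ₁ = 108.1 lbmol/h.
Outlet amounts (n = n₀ + Σ ν·ξ):
  R: 426.2 − 2(108.1) − 2(63.23) = 83.54
  V: 853.8 − 3(108.1) − 2(63.23) = 402.9
  U: 0 + 2(108.1) = 216.2
  Q: 0 + 2(63.23) = 126.5
Total out = 83.54 + 402.9 + 216.2 + 126.5 = 829.2 lbmol/h.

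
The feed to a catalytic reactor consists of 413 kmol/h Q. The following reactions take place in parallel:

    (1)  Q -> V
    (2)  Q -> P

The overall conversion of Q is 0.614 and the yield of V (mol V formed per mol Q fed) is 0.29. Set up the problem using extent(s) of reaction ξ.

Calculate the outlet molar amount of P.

134 kmol/h

Yield of V: 1ξ₁ / 413 = 0.29 → ξ₁ = 119.8 kmol/h.
Conversion of Q: 1ξ₁ + 1ξ₂ = 0.614 × 413 = 253.6 → ξ₂ = 133.8 kmol/h.
Outlet amounts (n = n₀ + Σ ν·ξ):
  Q: 413 − 1(119.8) − 1(133.8) = 159.4
  V: 0 + 1(119.8) = 119.8
  P: 0 + 1(133.8) = 133.8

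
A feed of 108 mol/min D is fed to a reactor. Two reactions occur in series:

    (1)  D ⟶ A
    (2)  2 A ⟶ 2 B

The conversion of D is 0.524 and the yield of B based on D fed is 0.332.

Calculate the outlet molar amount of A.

20.7 mol/min

Conversion of D: D consumed = 1ξ₁ = 0.524 × 108 → ξ₁ = 56.59 mol/min.
Yield of B: 2ξ₂ / 108 = 0.332 → ξ₂ = 17.93 mol/min.
Outlet amounts (n = n₀ + Σ ν·ξ):
  D: 108 − 1(56.59) = 51.41
  A: 0 + 1(56.59) − 2(17.93) = 20.74
  B: 0 + 2(17.93) = 35.86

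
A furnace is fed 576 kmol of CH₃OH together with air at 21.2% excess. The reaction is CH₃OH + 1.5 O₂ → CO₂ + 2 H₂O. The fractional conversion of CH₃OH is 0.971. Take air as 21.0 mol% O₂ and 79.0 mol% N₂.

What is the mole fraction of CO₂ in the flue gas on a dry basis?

0.118

Stoichiometric O₂ = 1.5 × 576 = 864 kmol; O₂ fed = 864 × 1.212 = 1047 kmol.
N₂ fed = 1047 × 79/21 = 3939 kmol.
Fuel reacted = 0.971 × 576 → ξ = 559.3 kmol.
Outlet (n = n₀ + ν ξ):
  CH₃OH: 576 − 1(559.3) = 16.7
  O₂: 1047 − 1.5(559.3) = 208.2
  N₂: 3939 (inert)
  CO₂: 0 + 1(559.3) = 559.3
  H₂O: 0 + 2(559.3) = 1119
Dry total = 4724 kmol; y_CO₂ (dry) = 559.3 / 4724 = 0.1184.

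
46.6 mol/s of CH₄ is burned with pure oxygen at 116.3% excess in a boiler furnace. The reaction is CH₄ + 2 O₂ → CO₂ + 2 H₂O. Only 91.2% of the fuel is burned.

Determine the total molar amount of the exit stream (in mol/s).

248 mol/s

Stoichiometric O₂ = 2 × 46.6 = 93.2 mol/s; O₂ fed = 93.2 × 2.163 = 201.6 mol/s.
Fuel reacted = 0.912 × 46.6 → ξ = 42.5 mol/s.
Outlet (n = n₀ + ν ξ):
  CH₄: 46.6 − 1(42.5) = 4.101
  O₂: 201.6 − 2(42.5) = 116.6
  CO₂: 0 + 1(42.5) = 42.5
  H₂O: 0 + 2(42.5) = 85
Total out = 4.101 + 116.6 + 42.5 + 85 = 248.2 mol/s.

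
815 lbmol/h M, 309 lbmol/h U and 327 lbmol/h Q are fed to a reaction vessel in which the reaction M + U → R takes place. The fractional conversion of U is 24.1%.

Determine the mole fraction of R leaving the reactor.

0.0541

U reacted = 0.241 × 309 = 74.47 lbmol/h; ν_U = −1, so ξ = 74.47/1 = 74.47 lbmol/h.
Outlet amounts (n = n₀ + ν ξ):
  M: 815 − 1(74.47) = 740.5
  U: 309 − 1(74.47) = 234.5
  R: 0 + 1(74.47) = 74.47
  Q: 327 (inert)
Total out = 1377 lbmol/h; y_R = 74.47 / 1377 = 0.0541.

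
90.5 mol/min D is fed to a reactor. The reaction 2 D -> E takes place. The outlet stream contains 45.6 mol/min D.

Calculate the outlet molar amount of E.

22.4 mol/min

For D: n = n₀ − 2ξ → 45.6 = 90.5 − 2ξ, giving ξ = 22.45 mol/min.
Outlet amounts (n = n₀ + ν ξ):
  D: 90.5 − 2(22.45) = 45.6
  E: 0 + 1(22.45) = 22.45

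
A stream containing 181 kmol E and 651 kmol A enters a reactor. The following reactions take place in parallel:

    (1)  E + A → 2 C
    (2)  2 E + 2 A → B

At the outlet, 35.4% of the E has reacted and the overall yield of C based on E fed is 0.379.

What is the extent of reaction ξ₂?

ξ₂ = 14.9 kmol

Yield of C: 2ξ₁ / 181 = 0.379 → ξ₁ = 34.3 kmol.
Conversion of E: 1ξ₁ + 2ξ₂ = 0.354 × 181 = 64.07 → ξ₂ = 14.89 kmol.
Outlet amounts (n = n₀ + Σ ν·ξ):
  E: 181 − 1(34.3) − 2(14.89) = 116.9
  A: 651 − 1(34.3) − 2(14.89) = 586.9
  C: 0 + 2(34.3) = 68.6
  B: 0 + 1(14.89) = 14.89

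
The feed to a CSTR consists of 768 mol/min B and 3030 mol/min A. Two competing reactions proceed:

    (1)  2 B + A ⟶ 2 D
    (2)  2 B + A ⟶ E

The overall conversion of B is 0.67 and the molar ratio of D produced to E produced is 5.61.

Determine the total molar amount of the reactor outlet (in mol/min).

Conversion of B: B consumed = 0.67 × 768 = 514.6 mol/min = 2ξ₁ + 2ξ₂.
Selectivity: 2ξ₁ / (1ξ₂) = 5.61 → ξ₁ = 2.805 ξ₂.
Substitute: (2·2.805 + 2) ξ₂ = 514.6 → ξ₂ = 67.62 mol/min, ξ₁ = 189.7 mol/min.
Outlet amounts (n = n₀ + Σ ν·ξ):
  B: 768 − 2(189.7) − 2(67.62) = 253.4
  A: 3030 − 1(189.7) − 1(67.62) = 2773
  D: 0 + 2(189.7) = 379.3
  E: 0 + 1(67.62) = 67.62
Total out = 253.4 + 2773 + 379.3 + 67.62 = 3473 mol/min.

3470 mol/min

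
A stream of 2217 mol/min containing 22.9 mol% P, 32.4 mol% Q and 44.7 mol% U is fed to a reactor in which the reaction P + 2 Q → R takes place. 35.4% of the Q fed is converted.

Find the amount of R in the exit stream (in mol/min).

Q reacted = 0.354 × 718.3 = 254.3 mol/min; ν_Q = −2, so ξ = 254.3/2 = 127.1 mol/min.
Outlet amounts (n = n₀ + ν ξ):
  P: 507.7 − 1(127.1) = 380.6
  Q: 718.3 − 2(127.1) = 464
  R: 0 + 1(127.1) = 127.1
  U: 991 (inert)

127 mol/min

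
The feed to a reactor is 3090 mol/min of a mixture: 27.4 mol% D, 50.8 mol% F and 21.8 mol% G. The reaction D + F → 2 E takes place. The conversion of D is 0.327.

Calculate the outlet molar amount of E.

D reacted = 0.327 × 846.7 = 276.9 mol/min; ν_D = −1, so ξ = 276.9/1 = 276.9 mol/min.
Outlet amounts (n = n₀ + ν ξ):
  D: 846.7 − 1(276.9) = 569.8
  F: 1570 − 1(276.9) = 1293
  E: 0 + 2(276.9) = 553.7
  G: 673.6 (inert)

554 mol/min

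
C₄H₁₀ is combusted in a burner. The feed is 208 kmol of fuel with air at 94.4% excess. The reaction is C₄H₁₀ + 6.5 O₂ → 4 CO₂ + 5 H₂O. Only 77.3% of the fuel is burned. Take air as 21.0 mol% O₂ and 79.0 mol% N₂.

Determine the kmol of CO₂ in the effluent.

Stoichiometric O₂ = 6.5 × 208 = 1352 kmol; O₂ fed = 1352 × 1.944 = 2628 kmol.
N₂ fed = 2628 × 79/21 = 9887 kmol.
Fuel reacted = 0.773 × 208 → ξ = 160.8 kmol.
Outlet (n = n₀ + ν ξ):
  C₄H₁₀: 208 − 1(160.8) = 47.22
  O₂: 2628 − 6.5(160.8) = 1583
  N₂: 9887 (inert)
  CO₂: 0 + 4(160.8) = 643.1
  H₂O: 0 + 5(160.8) = 803.9

643 kmol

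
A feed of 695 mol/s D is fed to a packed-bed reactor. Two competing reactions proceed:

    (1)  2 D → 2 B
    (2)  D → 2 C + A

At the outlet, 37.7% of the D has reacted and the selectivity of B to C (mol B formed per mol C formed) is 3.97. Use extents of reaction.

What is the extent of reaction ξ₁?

Conversion of D: D consumed = 0.377 × 695 = 262 mol/s = 2ξ₁ + 1ξ₂.
Selectivity: 2ξ₁ / (2ξ₂) = 3.97 → ξ₁ = 3.97 ξ₂.
Substitute: (2·3.97 + 1) ξ₂ = 262 → ξ₂ = 29.31 mol/s, ξ₁ = 116.4 mol/s.
Outlet amounts (n = n₀ + Σ ν·ξ):
  D: 695 − 2(116.4) − 1(29.31) = 433
  B: 0 + 2(116.4) = 232.7
  C: 0 + 2(29.31) = 58.62
  A: 0 + 1(29.31) = 29.31

ξ₁ = 116 mol/s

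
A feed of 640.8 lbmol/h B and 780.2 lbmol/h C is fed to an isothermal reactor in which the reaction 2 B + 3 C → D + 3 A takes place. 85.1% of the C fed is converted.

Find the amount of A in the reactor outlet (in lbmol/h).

C reacted = 0.851 × 780.2 = 664 lbmol/h; ν_C = −3, so ξ = 664/3 = 221.3 lbmol/h.
Outlet amounts (n = n₀ + ν ξ):
  B: 640.8 − 2(221.3) = 198.2
  C: 780.2 − 3(221.3) = 116.2
  D: 0 + 1(221.3) = 221.3
  A: 0 + 3(221.3) = 664

664 lbmol/h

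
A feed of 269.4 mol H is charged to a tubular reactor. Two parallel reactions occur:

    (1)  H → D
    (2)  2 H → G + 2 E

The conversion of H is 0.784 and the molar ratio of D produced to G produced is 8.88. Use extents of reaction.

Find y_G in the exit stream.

Conversion of H: H consumed = 0.784 × 269.4 = 211.2 mol = 1ξ₁ + 2ξ₂.
Selectivity: 1ξ₁ / (1ξ₂) = 8.88 → ξ₁ = 8.88 ξ₂.
Substitute: (1·8.88 + 2) ξ₂ = 211.2 → ξ₂ = 19.41 mol, ξ₁ = 172.4 mol.
Outlet amounts (n = n₀ + Σ ν·ξ):
  H: 269.4 − 1(172.4) − 2(19.41) = 58.19
  D: 0 + 1(172.4) = 172.4
  G: 0 + 1(19.41) = 19.41
  E: 0 + 2(19.41) = 38.83
Total out = 288.8 mol; y_G = 19.41 / 288.8 = 0.06722.

0.0672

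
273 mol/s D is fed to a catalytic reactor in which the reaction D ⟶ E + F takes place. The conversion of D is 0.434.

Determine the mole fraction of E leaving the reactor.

0.303

D reacted = 0.434 × 273 = 118.5 mol/s; ν_D = −1, so ξ = 118.5/1 = 118.5 mol/s.
Outlet amounts (n = n₀ + ν ξ):
  D: 273 − 1(118.5) = 154.5
  E: 0 + 1(118.5) = 118.5
  F: 0 + 1(118.5) = 118.5
Total out = 391.5 mol/s; y_E = 118.5 / 391.5 = 0.3026.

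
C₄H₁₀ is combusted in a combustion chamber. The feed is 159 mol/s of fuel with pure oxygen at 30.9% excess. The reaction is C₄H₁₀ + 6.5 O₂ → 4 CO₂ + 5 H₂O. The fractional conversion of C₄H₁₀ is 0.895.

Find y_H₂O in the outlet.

Stoichiometric O₂ = 6.5 × 159 = 1034 mol/s; O₂ fed = 1034 × 1.309 = 1353 mol/s.
Fuel reacted = 0.895 × 159 → ξ = 142.3 mol/s.
Outlet (n = n₀ + ν ξ):
  C₄H₁₀: 159 − 1(142.3) = 16.69
  O₂: 1353 − 6.5(142.3) = 427.9
  CO₂: 0 + 4(142.3) = 569.2
  H₂O: 0 + 5(142.3) = 711.5
Total out = 1725 mol/s; y_H₂O = 711.5 / 1725 = 0.4124.

0.412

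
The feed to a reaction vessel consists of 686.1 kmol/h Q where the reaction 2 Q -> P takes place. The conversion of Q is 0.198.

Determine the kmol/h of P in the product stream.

Q reacted = 0.198 × 686.1 = 135.8 kmol/h; ν_Q = −2, so ξ = 135.8/2 = 67.92 kmol/h.
Outlet amounts (n = n₀ + ν ξ):
  Q: 686.1 − 2(67.92) = 550.3
  P: 0 + 1(67.92) = 67.92

67.9 kmol/h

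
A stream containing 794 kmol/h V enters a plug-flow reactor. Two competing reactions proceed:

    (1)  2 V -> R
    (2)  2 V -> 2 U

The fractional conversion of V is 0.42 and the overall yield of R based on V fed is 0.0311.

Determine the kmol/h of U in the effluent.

284 kmol/h

Yield of R: 1ξ₁ / 794 = 0.0311 → ξ₁ = 24.69 kmol/h.
Conversion of V: 2ξ₁ + 2ξ₂ = 0.42 × 794 = 333.5 → ξ₂ = 142 kmol/h.
Outlet amounts (n = n₀ + Σ ν·ξ):
  V: 794 − 2(24.69) − 2(142) = 460.5
  R: 0 + 1(24.69) = 24.69
  U: 0 + 2(142) = 284.1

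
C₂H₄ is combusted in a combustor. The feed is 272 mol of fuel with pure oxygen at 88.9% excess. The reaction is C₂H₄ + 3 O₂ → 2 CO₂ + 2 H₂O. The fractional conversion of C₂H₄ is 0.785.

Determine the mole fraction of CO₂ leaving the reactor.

0.235

Stoichiometric O₂ = 3 × 272 = 816 mol; O₂ fed = 816 × 1.889 = 1541 mol.
Fuel reacted = 0.785 × 272 → ξ = 213.5 mol.
Outlet (n = n₀ + ν ξ):
  C₂H₄: 272 − 1(213.5) = 58.48
  O₂: 1541 − 3(213.5) = 900.9
  CO₂: 0 + 2(213.5) = 427
  H₂O: 0 + 2(213.5) = 427
Total out = 1813 mol; y_CO₂ = 427 / 1813 = 0.2355.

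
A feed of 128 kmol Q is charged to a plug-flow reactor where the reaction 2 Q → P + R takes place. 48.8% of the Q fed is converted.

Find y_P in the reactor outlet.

Q reacted = 0.488 × 128 = 62.46 kmol; ν_Q = −2, so ξ = 62.46/2 = 31.23 kmol.
Outlet amounts (n = n₀ + ν ξ):
  Q: 128 − 2(31.23) = 65.54
  P: 0 + 1(31.23) = 31.23
  R: 0 + 1(31.23) = 31.23
Total out = 128 kmol; y_P = 31.23 / 128 = 0.244.

0.244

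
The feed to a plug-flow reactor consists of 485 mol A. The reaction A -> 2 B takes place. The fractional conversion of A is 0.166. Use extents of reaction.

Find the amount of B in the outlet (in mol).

161 mol

A reacted = 0.166 × 485 = 80.51 mol; ν_A = −1, so ξ = 80.51/1 = 80.51 mol.
Outlet amounts (n = n₀ + ν ξ):
  A: 485 − 1(80.51) = 404.5
  B: 0 + 2(80.51) = 161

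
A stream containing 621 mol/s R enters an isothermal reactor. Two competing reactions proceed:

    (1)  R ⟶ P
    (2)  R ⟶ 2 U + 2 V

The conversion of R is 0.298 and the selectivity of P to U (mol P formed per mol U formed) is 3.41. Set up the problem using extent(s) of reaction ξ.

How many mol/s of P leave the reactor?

161 mol/s

Conversion of R: R consumed = 0.298 × 621 = 185.1 mol/s = 1ξ₁ + 1ξ₂.
Selectivity: 1ξ₁ / (2ξ₂) = 3.41 → ξ₁ = 6.82 ξ₂.
Substitute: (1·6.82 + 1) ξ₂ = 185.1 → ξ₂ = 23.66 mol/s, ξ₁ = 161.4 mol/s.
Outlet amounts (n = n₀ + Σ ν·ξ):
  R: 621 − 1(161.4) − 1(23.66) = 435.9
  P: 0 + 1(161.4) = 161.4
  U: 0 + 2(23.66) = 47.33
  V: 0 + 2(23.66) = 47.33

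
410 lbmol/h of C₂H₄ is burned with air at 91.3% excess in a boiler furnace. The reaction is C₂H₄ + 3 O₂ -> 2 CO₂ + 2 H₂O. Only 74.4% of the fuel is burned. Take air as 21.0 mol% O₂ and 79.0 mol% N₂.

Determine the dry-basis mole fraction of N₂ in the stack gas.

0.804

Stoichiometric O₂ = 3 × 410 = 1230 lbmol/h; O₂ fed = 1230 × 1.913 = 2353 lbmol/h.
N₂ fed = 2353 × 79/21 = 8852 lbmol/h.
Fuel reacted = 0.744 × 410 → ξ = 305 lbmol/h.
Outlet (n = n₀ + ν ξ):
  C₂H₄: 410 − 1(305) = 105
  O₂: 2353 − 3(305) = 1438
  N₂: 8852 (inert)
  CO₂: 0 + 2(305) = 610.1
  H₂O: 0 + 2(305) = 610.1
Dry total = 11000 lbmol/h; y_N₂ (dry) = 8852 / 11000 = 0.8044.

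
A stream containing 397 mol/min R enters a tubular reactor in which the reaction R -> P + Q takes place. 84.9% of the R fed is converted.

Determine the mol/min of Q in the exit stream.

337 mol/min

R reacted = 0.849 × 397 = 337.1 mol/min; ν_R = −1, so ξ = 337.1/1 = 337.1 mol/min.
Outlet amounts (n = n₀ + ν ξ):
  R: 397 − 1(337.1) = 59.95
  P: 0 + 1(337.1) = 337.1
  Q: 0 + 1(337.1) = 337.1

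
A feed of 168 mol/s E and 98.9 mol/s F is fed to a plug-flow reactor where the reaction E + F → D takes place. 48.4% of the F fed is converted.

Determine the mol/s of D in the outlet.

F reacted = 0.484 × 98.9 = 47.87 mol/s; ν_F = −1, so ξ = 47.87/1 = 47.87 mol/s.
Outlet amounts (n = n₀ + ν ξ):
  E: 168 − 1(47.87) = 120.1
  F: 98.9 − 1(47.87) = 51.03
  D: 0 + 1(47.87) = 47.87

47.9 mol/s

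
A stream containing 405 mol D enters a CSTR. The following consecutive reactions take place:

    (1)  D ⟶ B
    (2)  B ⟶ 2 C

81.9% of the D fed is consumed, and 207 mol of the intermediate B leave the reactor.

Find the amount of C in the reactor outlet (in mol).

Conversion of D: D consumed = 1ξ₁ = 0.819 × 405 → ξ₁ = 331.7 mol.
B balance: n_B = 0 + 1ξ₁ − 1ξ₂ = 207 → ξ₂ = (1·331.7 − 207)/1 = 124.7 mol.
Outlet amounts (n = n₀ + Σ ν·ξ):
  D: 405 − 1(331.7) = 73.31
  B: 0 + 1(331.7) − 1(124.7) = 207
  C: 0 + 2(124.7) = 249.4

249 mol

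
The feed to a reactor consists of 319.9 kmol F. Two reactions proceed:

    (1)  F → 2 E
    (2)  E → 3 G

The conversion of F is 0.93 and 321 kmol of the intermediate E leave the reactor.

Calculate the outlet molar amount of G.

822 kmol

Conversion of F: F consumed = 1ξ₁ = 0.93 × 319.9 → ξ₁ = 297.5 kmol.
E balance: n_E = 0 + 2ξ₁ − 1ξ₂ = 321 → ξ₂ = (2·297.5 − 321)/1 = 274 kmol.
Outlet amounts (n = n₀ + Σ ν·ξ):
  F: 319.9 − 1(297.5) = 22.39
  E: 0 + 2(297.5) − 1(274) = 321
  G: 0 + 3(274) = 822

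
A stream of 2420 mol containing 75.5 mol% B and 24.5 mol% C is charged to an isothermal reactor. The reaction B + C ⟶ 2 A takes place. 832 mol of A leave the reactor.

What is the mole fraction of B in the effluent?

0.583

For A: n = n₀ + 2ξ → 832 = 0 + 2ξ, giving ξ = 416 mol.
Outlet amounts (n = n₀ + ν ξ):
  B: 1827 − 1(416) = 1411
  C: 592.9 − 1(416) = 176.9
  A: 0 + 2(416) = 832
Total out = 2420 mol; y_B = 1411 / 2420 = 0.5831.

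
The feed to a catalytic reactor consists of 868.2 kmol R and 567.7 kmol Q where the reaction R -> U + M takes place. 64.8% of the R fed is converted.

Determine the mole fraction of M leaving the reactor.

R reacted = 0.648 × 868.2 = 562.6 kmol; ν_R = −1, so ξ = 562.6/1 = 562.6 kmol.
Outlet amounts (n = n₀ + ν ξ):
  R: 868.2 − 1(562.6) = 305.6
  U: 0 + 1(562.6) = 562.6
  M: 0 + 1(562.6) = 562.6
  Q: 567.7 (inert)
Total out = 1998 kmol; y_M = 562.6 / 1998 = 0.2815.

0.282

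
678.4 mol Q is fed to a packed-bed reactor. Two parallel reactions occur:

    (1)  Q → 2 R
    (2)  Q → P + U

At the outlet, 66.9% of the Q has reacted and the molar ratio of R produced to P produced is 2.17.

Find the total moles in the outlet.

1130 mol

Conversion of Q: Q consumed = 0.669 × 678.4 = 453.8 mol = 1ξ₁ + 1ξ₂.
Selectivity: 2ξ₁ / (1ξ₂) = 2.17 → ξ₁ = 1.085 ξ₂.
Substitute: (1·1.085 + 1) ξ₂ = 453.8 → ξ₂ = 217.7 mol, ξ₁ = 236.2 mol.
Outlet amounts (n = n₀ + Σ ν·ξ):
  Q: 678.4 − 1(236.2) − 1(217.7) = 224.6
  R: 0 + 2(236.2) = 472.4
  P: 0 + 1(217.7) = 217.7
  U: 0 + 1(217.7) = 217.7
Total out = 224.6 + 472.4 + 217.7 + 217.7 = 1132 mol.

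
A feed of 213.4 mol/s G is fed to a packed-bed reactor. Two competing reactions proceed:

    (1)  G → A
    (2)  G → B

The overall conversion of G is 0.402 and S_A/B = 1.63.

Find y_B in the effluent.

Conversion of G: G consumed = 0.402 × 213.4 = 85.79 mol/s = 1ξ₁ + 1ξ₂.
Selectivity: 1ξ₁ / (1ξ₂) = 1.63 → ξ₁ = 1.63 ξ₂.
Substitute: (1·1.63 + 1) ξ₂ = 85.79 → ξ₂ = 32.62 mol/s, ξ₁ = 53.17 mol/s.
Outlet amounts (n = n₀ + Σ ν·ξ):
  G: 213.4 − 1(53.17) − 1(32.62) = 127.6
  A: 0 + 1(53.17) = 53.17
  B: 0 + 1(32.62) = 32.62
Total out = 213.4 mol/s; y_B = 32.62 / 213.4 = 0.1529.

0.153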